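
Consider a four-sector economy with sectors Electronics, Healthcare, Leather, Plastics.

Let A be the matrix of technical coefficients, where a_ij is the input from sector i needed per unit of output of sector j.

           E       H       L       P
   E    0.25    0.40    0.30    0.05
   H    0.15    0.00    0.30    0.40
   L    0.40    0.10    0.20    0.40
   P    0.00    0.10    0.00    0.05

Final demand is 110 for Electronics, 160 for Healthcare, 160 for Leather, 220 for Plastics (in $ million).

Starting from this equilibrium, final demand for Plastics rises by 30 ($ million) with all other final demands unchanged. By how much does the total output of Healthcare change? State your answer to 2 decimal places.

Δx_H = 30.39

I − A =
  [   0.75    -0.40    -0.30    -0.05]
  [  -0.15     1.00    -0.30    -0.40]
  [  -0.40    -0.10     0.80    -0.40]
  [   0.00    -0.10     0.00     0.95]
Compute the cofactors C_ij = (−1)^(i+j)·(3×3 minor ij) of I−A; the adjugate is their transpose:
adj(I−A) = Cᵀ =
  [ 0.68750   0.34850   0.38850   0.34650]
  [ 0.22800   0.45600   0.25650   0.31200]
  [ 0.38425   0.25525   0.62475   0.39075]
  [ 0.02400   0.04800   0.02700   0.35700]
det(I−A) = Σ_j (I−A)_1j·C_1j = (0.75)(0.68750) + (-0.40)(0.22800) + (-0.30)(0.38425) + (-0.05)(0.02400) = 0.30795
(I − A)⁻¹ = adj(I−A) / det(I−A) ≈
  [   2.2325     1.1317     1.2616     1.1252]
  [   0.7404     1.4808     0.8329     1.0132]
  [   1.2478     0.8289     2.0287     1.2689]
  [   0.0779     0.1559     0.0877     1.1593]
Δx = (I − A)⁻¹ Δd with Δd having +30 in the Plastics component and 0 elsewhere.
So Δx_H = L_HP · (+30), where L_HP = adj(I−A)_HP / det(I−A) = 0.31200 / 0.30795.
Δx_H = 0.31200 × (+30) / 0.30795 = 9.36 / 0.30795 ≈ 30.39.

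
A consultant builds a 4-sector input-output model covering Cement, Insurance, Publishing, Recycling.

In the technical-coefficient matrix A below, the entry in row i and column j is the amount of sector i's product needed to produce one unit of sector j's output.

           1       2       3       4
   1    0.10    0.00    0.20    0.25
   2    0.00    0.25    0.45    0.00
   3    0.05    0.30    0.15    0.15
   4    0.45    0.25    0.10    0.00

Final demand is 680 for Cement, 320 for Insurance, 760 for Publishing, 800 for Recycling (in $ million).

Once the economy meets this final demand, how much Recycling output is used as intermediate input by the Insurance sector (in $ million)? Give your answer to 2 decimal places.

I − A =
  [   0.90     0.00    -0.20    -0.25]
  [   0.00     0.75    -0.45     0.00]
  [  -0.05    -0.30     0.85    -0.15]
  [  -0.45    -0.25    -0.10     1.00]
Compute the cofactors C_ij = (−1)^(i+j)·(3×3 minor ij) of I−A; the adjugate is their transpose:
adj(I−A) = Cᵀ =
  [ 0.474375   0.128125   0.196875   0.148125]
  [ 0.052875   0.631125   0.354375   0.066375]
  [ 0.088125   0.273125   0.590625   0.110625]
  [ 0.235500   0.242750   0.236250   0.444750]
det(I−A) = Σ_j (I−A)_1j·C_1j = (0.90)(0.474375) + (0.00)(0.052875) + (-0.20)(0.088125) + (-0.25)(0.235500) = 0.3504375
(I − A)⁻¹ = adj(I−A) / det(I−A) ≈
  [   1.3537     0.3656     0.5618     0.4227]
  [   0.1509     1.8010     1.0112     0.1894]
  [   0.2515     0.7794     1.6854     0.3157]
  [   0.6720     0.6927     0.6742     1.2691]
First solve x = (I − A)⁻¹ d = adj(I−A)·d / det(I−A); in particular x_2 = (0.052875·680 + 0.631125·320 + 0.354375·760 + 0.066375·800) / 0.3504375 = 560.34 / 0.3504375 ≈ 1598.9727.
Intermediate flow from 4 to 2: z_42 = a_42 · x_2 = 0.25 × 560.34 / 0.3504375 = 140.085 / 0.3504375 ≈ 399.74.

z_42 = 399.74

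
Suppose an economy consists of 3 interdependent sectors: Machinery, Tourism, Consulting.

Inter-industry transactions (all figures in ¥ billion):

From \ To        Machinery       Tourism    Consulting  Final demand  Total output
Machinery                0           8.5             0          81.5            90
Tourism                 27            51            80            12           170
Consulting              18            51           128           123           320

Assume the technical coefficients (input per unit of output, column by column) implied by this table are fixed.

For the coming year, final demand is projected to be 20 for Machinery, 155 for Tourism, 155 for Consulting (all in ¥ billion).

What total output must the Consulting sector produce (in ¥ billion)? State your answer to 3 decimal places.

x_C = 476.237

Technical coefficients a_ij = z_ij / X_j:
  a_MM = 0/90 = 0.00, a_TM = 27/90 = 0.30, a_CM = 18/90 = 0.20
  a_MT = 8.5/170 = 0.05, a_TT = 51/170 = 0.30, a_CT = 51/170 = 0.30
  a_MC = 0/320 = 0.00, a_TC = 80/320 = 0.25, a_CC = 128/320 = 0.40
I − A =
  [   1.00    -0.05     0.00]
  [  -0.30     0.70    -0.25]
  [  -0.20    -0.30     0.60]
Cofactors of I−A, C_ij = (−1)^(i+j)·(minor ij) (rows/columns in the sector order above):
  C_11 = (0.70)(0.60) − (-0.25)(-0.30) = 0.3450
  C_12 = −[(-0.30)(0.60) − (-0.25)(-0.20)] = 0.2300
  C_13 = (-0.30)(-0.30) − (0.70)(-0.20) = 0.2300
  C_21 = −[(-0.05)(0.60) − (0.00)(-0.30)] = 0.0300
  C_22 = (1.00)(0.60) − (0.00)(-0.20) = 0.6000
  C_23 = −[(1.00)(-0.30) − (-0.05)(-0.20)] = 0.3100
  C_31 = (-0.05)(-0.25) − (0.00)(0.70) = 0.0125
  C_32 = −[(1.00)(-0.25) − (0.00)(-0.30)] = 0.2500
  C_33 = (1.00)(0.70) − (-0.05)(-0.30) = 0.6850
det(I−A) = Σ_j (I−A)_1j·C_1j = (1.00)(0.3450) + (-0.05)(0.2300) + (0.00)(0.2300) = 0.3335
adj(I−A) = Cᵀ =
  [ 0.3450   0.0300   0.0125]
  [ 0.2300   0.6000   0.2500]
  [ 0.2300   0.3100   0.6850]
(I − A)⁻¹ = adj(I−A) / det(I−A) ≈
  [   1.0345     0.0900     0.0375]
  [   0.6897     1.7991     0.7496]
  [   0.6897     0.9295     2.0540]
x = (I − A)⁻¹ d = adj(I−A)·d / det(I−A), with det(I−A) = 0.3335:
  x_M = (0.3450·20 + 0.0300·155 + 0.0125·155) / 0.3335 = 13.4875 / 0.3335 ≈ 40.442
  x_T = (0.2300·20 + 0.6000·155 + 0.2500·155) / 0.3335 = 136.35 / 0.3335 ≈ 408.846
  x_C = (0.2300·20 + 0.3100·155 + 0.6850·155) / 0.3335 = 158.825 / 0.3335 ≈ 476.237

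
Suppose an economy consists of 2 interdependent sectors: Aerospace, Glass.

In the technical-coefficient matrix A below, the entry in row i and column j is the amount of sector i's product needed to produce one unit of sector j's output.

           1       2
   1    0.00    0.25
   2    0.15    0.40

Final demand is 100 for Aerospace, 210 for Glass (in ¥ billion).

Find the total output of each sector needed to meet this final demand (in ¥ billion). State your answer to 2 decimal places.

I − A =
  [   1.00    -0.25]
  [  -0.15     0.60]
det(I−A) = (1.00)(0.60) − (-0.25)(-0.15) = 0.5625
adj(I−A) = [[0.60, 0.25], [0.15, 1.00]]
(I − A)⁻¹ = adj(I−A) / det(I−A) ≈
  [   1.0667     0.4444]
  [   0.2667     1.7778]
x = (I − A)⁻¹ d = adj(I−A)·d / det(I−A), with det(I−A) = 0.5625:
  x_1 = (0.60·100 + 0.25·210) / 0.5625 = 112.50 / 0.5625 = 200.00
  x_2 = (0.15·100 + 1.00·210) / 0.5625 = 225.00 / 0.5625 = 400.00

x_1 = 200.00, x_2 = 400.00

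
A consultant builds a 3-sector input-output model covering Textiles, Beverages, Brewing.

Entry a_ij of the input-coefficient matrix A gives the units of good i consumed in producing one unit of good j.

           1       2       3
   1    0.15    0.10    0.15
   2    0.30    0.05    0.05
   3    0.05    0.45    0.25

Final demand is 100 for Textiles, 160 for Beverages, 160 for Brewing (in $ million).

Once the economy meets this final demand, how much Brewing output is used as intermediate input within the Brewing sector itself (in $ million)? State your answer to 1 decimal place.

z_33 = 95.4

I − A =
  [   0.85    -0.10    -0.15]
  [  -0.30     0.95    -0.05]
  [  -0.05    -0.45     0.75]
Cofactors of I−A, C_ij = (−1)^(i+j)·(minor ij) (rows/columns in the sector order above):
  C_11 = (0.95)(0.75) − (-0.05)(-0.45) = 0.6900
  C_12 = −[(-0.30)(0.75) − (-0.05)(-0.05)] = 0.2275
  C_13 = (-0.30)(-0.45) − (0.95)(-0.05) = 0.1825
  C_21 = −[(-0.10)(0.75) − (-0.15)(-0.45)] = 0.1425
  C_22 = (0.85)(0.75) − (-0.15)(-0.05) = 0.6300
  C_23 = −[(0.85)(-0.45) − (-0.10)(-0.05)] = 0.3875
  C_31 = (-0.10)(-0.05) − (-0.15)(0.95) = 0.1475
  C_32 = −[(0.85)(-0.05) − (-0.15)(-0.30)] = 0.0875
  C_33 = (0.85)(0.95) − (-0.10)(-0.30) = 0.7775
det(I−A) = Σ_j (I−A)_1j·C_1j = (0.85)(0.6900) + (-0.10)(0.2275) + (-0.15)(0.1825) = 0.536375
adj(I−A) = Cᵀ =
  [ 0.6900   0.1425   0.1475]
  [ 0.2275   0.6300   0.0875]
  [ 0.1825   0.3875   0.7775]
(I − A)⁻¹ = adj(I−A) / det(I−A) ≈
  [   1.2864     0.2657     0.2750]
  [   0.4241     1.1746     0.1631]
  [   0.3402     0.7224     1.4495]
First solve x = (I − A)⁻¹ d = adj(I−A)·d / det(I−A); in particular x_3 = (0.1825·100 + 0.3875·160 + 0.7775·160) / 0.536375 = 204.65 / 0.536375 ≈ 381.543.
Intermediate flow from 3 to 3: z_33 = a_33 · x_3 = 0.25 × 204.65 / 0.536375 = 51.1625 / 0.536375 ≈ 95.4.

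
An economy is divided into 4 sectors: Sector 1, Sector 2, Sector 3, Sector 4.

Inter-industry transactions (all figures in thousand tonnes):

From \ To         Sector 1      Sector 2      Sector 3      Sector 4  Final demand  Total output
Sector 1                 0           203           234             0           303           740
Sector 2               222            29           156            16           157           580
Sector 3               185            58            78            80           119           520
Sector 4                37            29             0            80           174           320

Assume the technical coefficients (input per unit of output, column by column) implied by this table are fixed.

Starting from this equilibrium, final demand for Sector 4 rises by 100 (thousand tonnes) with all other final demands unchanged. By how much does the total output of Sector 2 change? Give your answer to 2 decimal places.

Technical coefficients a_ij = z_ij / X_j:
  a_11 = 0/740 = 0.00, a_21 = 222/740 = 0.30, a_31 = 185/740 = 0.25, a_41 = 37/740 = 0.05
  a_12 = 203/580 = 0.35, a_22 = 29/580 = 0.05, a_32 = 58/580 = 0.10, a_42 = 29/580 = 0.05
  a_13 = 234/520 = 0.45, a_23 = 156/520 = 0.30, a_33 = 78/520 = 0.15, a_43 = 0/520 = 0.00
  a_14 = 0/320 = 0.00, a_24 = 16/320 = 0.05, a_34 = 80/320 = 0.25, a_44 = 80/320 = 0.25
I − A =
  [   1.00    -0.35    -0.45     0.00]
  [  -0.30     0.95    -0.30    -0.05]
  [  -0.25    -0.10     0.85    -0.25]
  [  -0.05    -0.05     0.00     0.75]
Compute the cofactors C_ij = (−1)^(i+j)·(3×3 minor ij) of I−A; the adjugate is their transpose:
adj(I−A) = Cᵀ =
  [ 0.577250   0.262500   0.398250   0.150250]
  [ 0.253375   0.547500   0.327375   0.145625]
  [ 0.215875   0.157500   0.630375   0.220625]
  [ 0.055375   0.054000   0.048375   0.541625]
det(I−A) = Σ_j (I−A)_1j·C_1j = (1.00)(0.577250) + (-0.35)(0.253375) + (-0.45)(0.215875) + (0.00)(0.055375) = 0.391425
(I − A)⁻¹ = adj(I−A) / det(I−A) ≈
  [   1.4747     0.6706     1.0174     0.3839]
  [   0.6473     1.3987     0.8364     0.3720]
  [   0.5515     0.4024     1.6105     0.5636]
  [   0.1415     0.1380     0.1236     1.3837]
Δx = (I − A)⁻¹ Δd with Δd having +100 in the Sector 4 component and 0 elsewhere.
So Δx_2 = L_24 · (+100), where L_24 = adj(I−A)_24 / det(I−A) = 0.145625 / 0.391425.
Δx_2 = 0.145625 × (+100) / 0.391425 = 14.5625 / 0.391425 ≈ 37.20.

Δx_2 = 37.20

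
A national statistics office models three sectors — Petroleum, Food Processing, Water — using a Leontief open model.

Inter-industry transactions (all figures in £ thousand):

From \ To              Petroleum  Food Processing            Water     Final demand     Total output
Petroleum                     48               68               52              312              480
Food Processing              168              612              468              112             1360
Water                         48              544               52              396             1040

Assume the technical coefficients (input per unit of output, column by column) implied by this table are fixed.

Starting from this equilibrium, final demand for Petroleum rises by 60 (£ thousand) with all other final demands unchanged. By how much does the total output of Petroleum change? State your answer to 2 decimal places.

Δx_1 = 73.49

Technical coefficients a_ij = z_ij / X_j:
  a_11 = 48/480 = 0.10, a_21 = 168/480 = 0.35, a_31 = 48/480 = 0.10
  a_12 = 68/1360 = 0.05, a_22 = 612/1360 = 0.45, a_32 = 544/1360 = 0.40
  a_13 = 52/1040 = 0.05, a_23 = 468/1040 = 0.45, a_33 = 52/1040 = 0.05
I − A =
  [   0.90    -0.05    -0.05]
  [  -0.35     0.55    -0.45]
  [  -0.10    -0.40     0.95]
Cofactors of I−A, C_ij = (−1)^(i+j)·(minor ij) (rows/columns in the sector order above):
  C_11 = (0.55)(0.95) − (-0.45)(-0.40) = 0.3425
  C_12 = −[(-0.35)(0.95) − (-0.45)(-0.10)] = 0.3775
  C_13 = (-0.35)(-0.40) − (0.55)(-0.10) = 0.1950
  C_21 = −[(-0.05)(0.95) − (-0.05)(-0.40)] = 0.0675
  C_22 = (0.90)(0.95) − (-0.05)(-0.10) = 0.8500
  C_23 = −[(0.90)(-0.40) − (-0.05)(-0.10)] = 0.3650
  C_31 = (-0.05)(-0.45) − (-0.05)(0.55) = 0.0500
  C_32 = −[(0.90)(-0.45) − (-0.05)(-0.35)] = 0.4225
  C_33 = (0.90)(0.55) − (-0.05)(-0.35) = 0.4775
det(I−A) = Σ_j (I−A)_1j·C_1j = (0.90)(0.3425) + (-0.05)(0.3775) + (-0.05)(0.1950) = 0.279625
adj(I−A) = Cᵀ =
  [ 0.3425   0.0675   0.0500]
  [ 0.3775   0.8500   0.4225]
  [ 0.1950   0.3650   0.4775]
(I − A)⁻¹ = adj(I−A) / det(I−A) ≈
  [   1.2249     0.2414     0.1788]
  [   1.3500     3.0398     1.5110]
  [   0.6974     1.3053     1.7076]
Δx = (I − A)⁻¹ Δd with Δd having +60 in the Petroleum component and 0 elsewhere.
So Δx_1 = L_11 · (+60), where L_11 = adj(I−A)_11 / det(I−A) = 0.3425 / 0.279625.
Δx_1 = 0.3425 × (+60) / 0.279625 = 20.55 / 0.279625 ≈ 73.49.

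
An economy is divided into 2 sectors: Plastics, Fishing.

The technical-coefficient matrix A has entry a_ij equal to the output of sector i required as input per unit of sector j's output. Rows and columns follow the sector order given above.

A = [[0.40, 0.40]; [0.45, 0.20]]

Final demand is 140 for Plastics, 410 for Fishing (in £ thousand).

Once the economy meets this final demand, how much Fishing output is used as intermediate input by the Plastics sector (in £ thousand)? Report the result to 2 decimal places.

I − A =
  [   0.60    -0.40]
  [  -0.45     0.80]
det(I−A) = (0.60)(0.80) − (-0.40)(-0.45) = 0.3000
adj(I−A) = [[0.80, 0.40], [0.45, 0.60]]
(I − A)⁻¹ = adj(I−A) / det(I−A) ≈
  [   2.6667     1.3333]
  [   1.5000     2.0000]
First solve x = (I − A)⁻¹ d = adj(I−A)·d / det(I−A); in particular x_1 = (0.80·140 + 0.40·410) / 0.3000 = 276.00 / 0.3000 = 920.0000.
Intermediate flow from 2 to 1: z_21 = a_21 · x_1 = 0.45 × 276.00 / 0.3000 = 124.20 / 0.3000 = 414.00.

z_21 = 414.00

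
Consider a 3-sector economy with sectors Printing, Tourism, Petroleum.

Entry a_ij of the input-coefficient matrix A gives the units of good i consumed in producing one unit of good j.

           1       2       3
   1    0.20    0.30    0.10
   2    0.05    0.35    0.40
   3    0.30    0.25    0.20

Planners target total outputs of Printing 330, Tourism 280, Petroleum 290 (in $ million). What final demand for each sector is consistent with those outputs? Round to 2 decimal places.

I − A =
  [   0.80    -0.30    -0.10]
  [  -0.05     0.65    -0.40]
  [  -0.30    -0.25     0.80]
d = (I − A) x:
  d_1 = (+0.80)·330 + (-0.30)·280 + (-0.10)·290 = 151.00
  d_2 = (-0.05)·330 + (+0.65)·280 + (-0.40)·290 = 49.50
  d_3 = (-0.30)·330 + (-0.25)·280 + (+0.80)·290 = 63.00

d_1 = 151.00, d_2 = 49.50, d_3 = 63.00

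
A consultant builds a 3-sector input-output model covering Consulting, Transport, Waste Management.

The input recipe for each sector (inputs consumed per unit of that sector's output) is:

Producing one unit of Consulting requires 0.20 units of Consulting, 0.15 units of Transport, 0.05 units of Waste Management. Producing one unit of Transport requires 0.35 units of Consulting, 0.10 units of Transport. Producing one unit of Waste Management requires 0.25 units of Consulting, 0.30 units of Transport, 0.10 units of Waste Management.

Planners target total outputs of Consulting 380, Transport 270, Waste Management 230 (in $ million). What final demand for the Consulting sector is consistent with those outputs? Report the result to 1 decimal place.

d_1 = 152.0

I − A =
  [   0.80    -0.35    -0.25]
  [  -0.15     0.90    -0.30]
  [  -0.05     0.00     0.90]
d = (I − A) x:
  d_1 = (+0.80)·380 + (-0.35)·270 + (-0.25)·230 = 152.0
  d_2 = (-0.15)·380 + (+0.90)·270 + (-0.30)·230 = 117.0
  d_3 = (-0.05)·380 + (+0.00)·270 + (+0.90)·230 = 188.0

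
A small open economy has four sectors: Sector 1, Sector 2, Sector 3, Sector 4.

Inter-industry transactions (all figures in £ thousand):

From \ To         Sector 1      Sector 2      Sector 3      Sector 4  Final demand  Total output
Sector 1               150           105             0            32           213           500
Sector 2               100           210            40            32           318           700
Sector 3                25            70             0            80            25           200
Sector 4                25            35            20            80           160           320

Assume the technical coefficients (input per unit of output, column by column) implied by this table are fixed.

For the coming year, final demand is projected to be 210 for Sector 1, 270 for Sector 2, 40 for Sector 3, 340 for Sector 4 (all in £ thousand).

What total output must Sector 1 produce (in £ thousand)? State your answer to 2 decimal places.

x_1 = 531.67

Technical coefficients a_ij = z_ij / X_j:
  a_11 = 150/500 = 0.30, a_21 = 100/500 = 0.20, a_31 = 25/500 = 0.05, a_41 = 25/500 = 0.05
  a_12 = 105/700 = 0.15, a_22 = 210/700 = 0.30, a_32 = 70/700 = 0.10, a_42 = 35/700 = 0.05
  a_13 = 0/200 = 0.00, a_23 = 40/200 = 0.20, a_33 = 0/200 = 0.00, a_43 = 20/200 = 0.10
  a_14 = 32/320 = 0.10, a_24 = 32/320 = 0.10, a_34 = 80/320 = 0.25, a_44 = 80/320 = 0.25
I − A =
  [   0.70    -0.15     0.00    -0.10]
  [  -0.20     0.70    -0.20    -0.10]
  [  -0.05    -0.10     1.00    -0.25]
  [  -0.05    -0.05    -0.10     0.75]
Compute the cofactors C_ij = (−1)^(i+j)·(3×3 minor ij) of I−A; the adjugate is their transpose:
adj(I−A) = Cᵀ =
  [ 0.48400   0.11475   0.03200   0.09050]
  [ 0.16050   0.50200   0.11300   0.12600]
  [ 0.05275   0.06850   0.33625   0.12825]
  [ 0.05000   0.05025   0.05450   0.44450]
det(I−A) = Σ_j (I−A)_1j·C_1j = (0.70)(0.48400) + (-0.15)(0.16050) + (0.00)(0.05275) + (-0.10)(0.05000) = 0.309725
(I − A)⁻¹ = adj(I−A) / det(I−A) ≈
  [   1.5627     0.3705     0.1033     0.2922]
  [   0.5182     1.6208     0.3648     0.4068]
  [   0.1703     0.2212     1.0856     0.4141]
  [   0.1614     0.1622     0.1760     1.4351]
x = (I − A)⁻¹ d = adj(I−A)·d / det(I−A), with det(I−A) = 0.309725:
  x_1 = (0.48400·210 + 0.11475·270 + 0.03200·40 + 0.09050·340) / 0.309725 = 164.6725 / 0.309725 ≈ 531.67
  x_2 = (0.16050·210 + 0.50200·270 + 0.11300·40 + 0.12600·340) / 0.309725 = 216.605 / 0.309725 ≈ 699.35
  x_3 = (0.05275·210 + 0.06850·270 + 0.33625·40 + 0.12825·340) / 0.309725 = 86.6275 / 0.309725 ≈ 279.69
  x_4 = (0.05000·210 + 0.05025·270 + 0.05450·40 + 0.44450·340) / 0.309725 = 177.3775 / 0.309725 ≈ 572.69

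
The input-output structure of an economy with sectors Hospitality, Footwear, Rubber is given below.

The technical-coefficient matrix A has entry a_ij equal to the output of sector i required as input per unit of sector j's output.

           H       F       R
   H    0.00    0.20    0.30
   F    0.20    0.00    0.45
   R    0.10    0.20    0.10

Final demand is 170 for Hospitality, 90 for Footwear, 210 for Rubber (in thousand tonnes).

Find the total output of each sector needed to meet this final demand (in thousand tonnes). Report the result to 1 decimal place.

I − A =
  [   1.00    -0.20    -0.30]
  [  -0.20     1.00    -0.45]
  [  -0.10    -0.20     0.90]
Cofactors of I−A, C_ij = (−1)^(i+j)·(minor ij) (rows/columns in the sector order above):
  C_11 = (1.00)(0.90) − (-0.45)(-0.20) = 0.8100
  C_12 = −[(-0.20)(0.90) − (-0.45)(-0.10)] = 0.2250
  C_13 = (-0.20)(-0.20) − (1.00)(-0.10) = 0.1400
  C_21 = −[(-0.20)(0.90) − (-0.30)(-0.20)] = 0.2400
  C_22 = (1.00)(0.90) − (-0.30)(-0.10) = 0.8700
  C_23 = −[(1.00)(-0.20) − (-0.20)(-0.10)] = 0.2200
  C_31 = (-0.20)(-0.45) − (-0.30)(1.00) = 0.3900
  C_32 = −[(1.00)(-0.45) − (-0.30)(-0.20)] = 0.5100
  C_33 = (1.00)(1.00) − (-0.20)(-0.20) = 0.9600
det(I−A) = Σ_j (I−A)_1j·C_1j = (1.00)(0.8100) + (-0.20)(0.2250) + (-0.30)(0.1400) = 0.7230
adj(I−A) = Cᵀ =
  [ 0.8100   0.2400   0.3900]
  [ 0.2250   0.8700   0.5100]
  [ 0.1400   0.2200   0.9600]
(I − A)⁻¹ = adj(I−A) / det(I−A) ≈
  [   1.1203     0.3320     0.5394]
  [   0.3112     1.2033     0.7054]
  [   0.1936     0.3043     1.3278]
x = (I − A)⁻¹ d = adj(I−A)·d / det(I−A), with det(I−A) = 0.7230:
  x_H = (0.8100·170 + 0.2400·90 + 0.3900·210) / 0.7230 = 241.20 / 0.7230 ≈ 333.6
  x_F = (0.2250·170 + 0.8700·90 + 0.5100·210) / 0.7230 = 223.65 / 0.7230 ≈ 309.3
  x_R = (0.1400·170 + 0.2200·90 + 0.9600·210) / 0.7230 = 245.20 / 0.7230 ≈ 339.1

x_H = 333.6, x_F = 309.3, x_R = 339.1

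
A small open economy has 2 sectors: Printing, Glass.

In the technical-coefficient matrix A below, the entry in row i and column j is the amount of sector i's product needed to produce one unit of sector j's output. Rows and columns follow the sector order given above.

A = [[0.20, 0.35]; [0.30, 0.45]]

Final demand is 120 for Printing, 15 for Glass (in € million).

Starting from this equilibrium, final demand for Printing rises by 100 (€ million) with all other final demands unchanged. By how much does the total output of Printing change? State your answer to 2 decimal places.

Δx_1 = 164.18

I − A =
  [   0.80    -0.35]
  [  -0.30     0.55]
det(I−A) = (0.80)(0.55) − (-0.35)(-0.30) = 0.3350
adj(I−A) = [[0.55, 0.35], [0.30, 0.80]]
(I − A)⁻¹ = adj(I−A) / det(I−A) ≈
  [   1.6418     1.0448]
  [   0.8955     2.3881]
Δx = (I − A)⁻¹ Δd with Δd having +100 in the Printing component and 0 elsewhere.
So Δx_1 = L_11 · (+100), where L_11 = adj(I−A)_11 / det(I−A) = 0.55 / 0.3350.
Δx_1 = 0.55 × (+100) / 0.3350 = 55.00 / 0.3350 ≈ 164.18.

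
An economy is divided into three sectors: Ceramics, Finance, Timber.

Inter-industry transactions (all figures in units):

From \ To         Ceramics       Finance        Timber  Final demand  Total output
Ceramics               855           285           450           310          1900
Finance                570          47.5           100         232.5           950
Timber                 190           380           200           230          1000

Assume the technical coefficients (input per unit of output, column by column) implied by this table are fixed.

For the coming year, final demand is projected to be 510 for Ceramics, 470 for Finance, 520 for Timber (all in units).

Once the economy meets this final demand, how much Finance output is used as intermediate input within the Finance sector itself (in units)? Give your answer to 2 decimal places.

Technical coefficients a_ij = z_ij / X_j:
  a_11 = 855/1900 = 0.45, a_21 = 570/1900 = 0.30, a_31 = 190/1900 = 0.10
  a_12 = 285/950 = 0.30, a_22 = 47.5/950 = 0.05, a_32 = 380/950 = 0.40
  a_13 = 450/1000 = 0.45, a_23 = 100/1000 = 0.10, a_33 = 200/1000 = 0.20
I − A =
  [   0.55    -0.30    -0.45]
  [  -0.30     0.95    -0.10]
  [  -0.10    -0.40     0.80]
Cofactors of I−A, C_ij = (−1)^(i+j)·(minor ij) (rows/columns in the sector order above):
  C_11 = (0.95)(0.80) − (-0.10)(-0.40) = 0.7200
  C_12 = −[(-0.30)(0.80) − (-0.10)(-0.10)] = 0.2500
  C_13 = (-0.30)(-0.40) − (0.95)(-0.10) = 0.2150
  C_21 = −[(-0.30)(0.80) − (-0.45)(-0.40)] = 0.4200
  C_22 = (0.55)(0.80) − (-0.45)(-0.10) = 0.3950
  C_23 = −[(0.55)(-0.40) − (-0.30)(-0.10)] = 0.2500
  C_31 = (-0.30)(-0.10) − (-0.45)(0.95) = 0.4575
  C_32 = −[(0.55)(-0.10) − (-0.45)(-0.30)] = 0.1900
  C_33 = (0.55)(0.95) − (-0.30)(-0.30) = 0.4325
det(I−A) = Σ_j (I−A)_1j·C_1j = (0.55)(0.7200) + (-0.30)(0.2500) + (-0.45)(0.2150) = 0.22425
adj(I−A) = Cᵀ =
  [ 0.7200   0.4200   0.4575]
  [ 0.2500   0.3950   0.1900]
  [ 0.2150   0.2500   0.4325]
(I − A)⁻¹ = adj(I−A) / det(I−A) ≈
  [   3.2107     1.8729     2.0401]
  [   1.1148     1.7614     0.8473]
  [   0.9588     1.1148     1.9287]
First solve x = (I − A)⁻¹ d = adj(I−A)·d / det(I−A); in particular x_2 = (0.2500·510 + 0.3950·470 + 0.1900·520) / 0.22425 = 411.95 / 0.22425 ≈ 1837.0123.
Intermediate flow from 2 to 2: z_22 = a_22 · x_2 = 0.05 × 411.95 / 0.22425 = 20.5975 / 0.22425 ≈ 91.85.

z_22 = 91.85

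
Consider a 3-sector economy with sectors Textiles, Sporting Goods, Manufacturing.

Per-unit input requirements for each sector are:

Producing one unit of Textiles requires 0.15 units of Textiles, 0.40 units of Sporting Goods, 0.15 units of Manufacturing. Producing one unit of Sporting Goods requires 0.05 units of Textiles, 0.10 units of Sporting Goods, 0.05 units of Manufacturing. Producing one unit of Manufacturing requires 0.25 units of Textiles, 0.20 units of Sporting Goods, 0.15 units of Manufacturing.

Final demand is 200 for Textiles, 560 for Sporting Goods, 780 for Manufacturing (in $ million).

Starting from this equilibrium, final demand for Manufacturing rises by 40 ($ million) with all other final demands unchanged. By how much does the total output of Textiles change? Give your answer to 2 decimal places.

Δx_1 = 16.08

I − A =
  [   0.85    -0.05    -0.25]
  [  -0.40     0.90    -0.20]
  [  -0.15    -0.05     0.85]
Cofactors of I−A, C_ij = (−1)^(i+j)·(minor ij) (rows/columns in the sector order above):
  C_11 = (0.90)(0.85) − (-0.20)(-0.05) = 0.7550
  C_12 = −[(-0.40)(0.85) − (-0.20)(-0.15)] = 0.3700
  C_13 = (-0.40)(-0.05) − (0.90)(-0.15) = 0.1550
  C_21 = −[(-0.05)(0.85) − (-0.25)(-0.05)] = 0.0550
  C_22 = (0.85)(0.85) − (-0.25)(-0.15) = 0.6850
  C_23 = −[(0.85)(-0.05) − (-0.05)(-0.15)] = 0.0500
  C_31 = (-0.05)(-0.20) − (-0.25)(0.90) = 0.2350
  C_32 = −[(0.85)(-0.20) − (-0.25)(-0.40)] = 0.2700
  C_33 = (0.85)(0.90) − (-0.05)(-0.40) = 0.7450
det(I−A) = Σ_j (I−A)_1j·C_1j = (0.85)(0.7550) + (-0.05)(0.3700) + (-0.25)(0.1550) = 0.5845
adj(I−A) = Cᵀ =
  [ 0.7550   0.0550   0.2350]
  [ 0.3700   0.6850   0.2700]
  [ 0.1550   0.0500   0.7450]
(I − A)⁻¹ = adj(I−A) / det(I−A) ≈
  [   1.2917     0.0941     0.4021]
  [   0.6330     1.1719     0.4619]
  [   0.2652     0.0855     1.2746]
Δx = (I − A)⁻¹ Δd with Δd having +40 in the Manufacturing component and 0 elsewhere.
So Δx_1 = L_13 · (+40), where L_13 = adj(I−A)_13 / det(I−A) = 0.2350 / 0.5845.
Δx_1 = 0.2350 × (+40) / 0.5845 = 9.40 / 0.5845 ≈ 16.08.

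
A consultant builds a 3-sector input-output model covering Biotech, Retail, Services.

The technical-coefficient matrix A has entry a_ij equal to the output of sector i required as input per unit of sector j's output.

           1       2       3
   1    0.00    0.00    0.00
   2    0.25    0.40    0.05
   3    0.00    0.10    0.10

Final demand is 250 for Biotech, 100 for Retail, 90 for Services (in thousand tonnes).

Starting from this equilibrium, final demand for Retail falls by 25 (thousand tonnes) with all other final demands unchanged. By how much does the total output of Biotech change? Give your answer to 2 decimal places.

Δx_1 = 0.00

I − A =
  [   1.00     0.00     0.00]
  [  -0.25     0.60    -0.05]
  [   0.00    -0.10     0.90]
Cofactors of I−A, C_ij = (−1)^(i+j)·(minor ij) (rows/columns in the sector order above):
  C_11 = (0.60)(0.90) − (-0.05)(-0.10) = 0.5350
  C_12 = −[(-0.25)(0.90) − (-0.05)(0.00)] = 0.2250
  C_13 = (-0.25)(-0.10) − (0.60)(0.00) = 0.0250
  C_21 = −[(0.00)(0.90) − (0.00)(-0.10)] = 0.0000
  C_22 = (1.00)(0.90) − (0.00)(0.00) = 0.9000
  C_23 = −[(1.00)(-0.10) − (0.00)(0.00)] = 0.1000
  C_31 = (0.00)(-0.05) − (0.00)(0.60) = 0.0000
  C_32 = −[(1.00)(-0.05) − (0.00)(-0.25)] = 0.0500
  C_33 = (1.00)(0.60) − (0.00)(-0.25) = 0.6000
det(I−A) = Σ_j (I−A)_1j·C_1j = (1.00)(0.5350) + (0.00)(0.2250) + (0.00)(0.0250) = 0.5350
adj(I−A) = Cᵀ =
  [ 0.5350   0.0000   0.0000]
  [ 0.2250   0.9000   0.0500]
  [ 0.0250   0.1000   0.6000]
(I − A)⁻¹ = adj(I−A) / det(I−A) ≈
  [   1.0000     0.0000     0.0000]
  [   0.4206     1.6822     0.0935]
  [   0.0467     0.1869     1.1215]
Δx = (I − A)⁻¹ Δd with Δd having -25 in the Retail component and 0 elsewhere.
So Δx_1 = L_12 · (-25), where L_12 = adj(I−A)_12 / det(I−A) = 0.0000 / 0.5350.
Δx_1 = 0.0000 × (-25) / 0.5350 = 0.00 / 0.5350 = 0.00.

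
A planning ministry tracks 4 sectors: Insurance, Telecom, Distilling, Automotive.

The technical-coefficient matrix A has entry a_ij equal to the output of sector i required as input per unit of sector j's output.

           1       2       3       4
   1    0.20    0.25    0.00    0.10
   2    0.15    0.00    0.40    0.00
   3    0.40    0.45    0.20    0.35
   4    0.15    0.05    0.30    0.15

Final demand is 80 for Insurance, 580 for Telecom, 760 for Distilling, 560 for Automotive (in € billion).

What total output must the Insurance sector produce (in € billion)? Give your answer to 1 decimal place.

I − A =
  [   0.80    -0.25     0.00    -0.10]
  [  -0.15     1.00    -0.40     0.00]
  [  -0.40    -0.45     0.80    -0.35]
  [  -0.15    -0.05    -0.30     0.85]
Compute the cofactors C_ij = (−1)^(i+j)·(3×3 minor ij) of I−A; the adjugate is their transpose:
adj(I−A) = Cᵀ =
  [ 0.415000   0.161250   0.117000   0.097000]
  [ 0.243250   0.436000   0.270500   0.140000]
  [ 0.452500   0.413375   0.632375   0.313625]
  [ 0.247250   0.200000   0.259750   0.426000]
det(I−A) = Σ_j (I−A)_1j·C_1j = (0.80)(0.415000) + (-0.25)(0.243250) + (0.00)(0.452500) + (-0.10)(0.247250) = 0.2464625
(I − A)⁻¹ = adj(I−A) / det(I−A) ≈
  [   1.6838     0.6543     0.4747     0.3936]
  [   0.9870     1.7690     1.0975     0.5680]
  [   1.8360     1.6772     2.5658     1.2725]
  [   1.0032     0.8115     1.0539     1.7285]
x = (I − A)⁻¹ d = adj(I−A)·d / det(I−A), with det(I−A) = 0.2464625:
  x_1 = (0.415000·80 + 0.161250·580 + 0.117000·760 + 0.097000·560) / 0.2464625 = 269.965 / 0.2464625 ≈ 1095.4
  x_2 = (0.243250·80 + 0.436000·580 + 0.270500·760 + 0.140000·560) / 0.2464625 = 556.32 / 0.2464625 ≈ 2257.2
  x_3 = (0.452500·80 + 0.413375·580 + 0.632375·760 + 0.313625·560) / 0.2464625 = 932.1925 / 0.2464625 ≈ 3782.3
  x_4 = (0.247250·80 + 0.200000·580 + 0.259750·760 + 0.426000·560) / 0.2464625 = 571.75 / 0.2464625 ≈ 2319.8

x_1 = 1095.4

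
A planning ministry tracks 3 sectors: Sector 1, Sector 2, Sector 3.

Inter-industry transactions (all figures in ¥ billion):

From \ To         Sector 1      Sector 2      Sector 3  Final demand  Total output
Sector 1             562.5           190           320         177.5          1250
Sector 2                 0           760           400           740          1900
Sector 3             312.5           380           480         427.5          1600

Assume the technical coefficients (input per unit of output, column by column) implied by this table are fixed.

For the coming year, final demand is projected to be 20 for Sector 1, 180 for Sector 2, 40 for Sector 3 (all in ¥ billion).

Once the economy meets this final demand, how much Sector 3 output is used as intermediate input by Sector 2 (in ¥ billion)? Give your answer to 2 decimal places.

z_32 = 80.18

Technical coefficients a_ij = z_ij / X_j:
  a_11 = 562.5/1250 = 0.45, a_21 = 0/1250 = 0.00, a_31 = 312.5/1250 = 0.25
  a_12 = 190/1900 = 0.10, a_22 = 760/1900 = 0.40, a_32 = 380/1900 = 0.20
  a_13 = 320/1600 = 0.20, a_23 = 400/1600 = 0.25, a_33 = 480/1600 = 0.30
I − A =
  [   0.55    -0.10    -0.20]
  [   0.00     0.60    -0.25]
  [  -0.25    -0.20     0.70]
Cofactors of I−A, C_ij = (−1)^(i+j)·(minor ij) (rows/columns in the sector order above):
  C_11 = (0.60)(0.70) − (-0.25)(-0.20) = 0.3700
  C_12 = −[(0.00)(0.70) − (-0.25)(-0.25)] = 0.0625
  C_13 = (0.00)(-0.20) − (0.60)(-0.25) = 0.1500
  C_21 = −[(-0.10)(0.70) − (-0.20)(-0.20)] = 0.1100
  C_22 = (0.55)(0.70) − (-0.20)(-0.25) = 0.3350
  C_23 = −[(0.55)(-0.20) − (-0.10)(-0.25)] = 0.1350
  C_31 = (-0.10)(-0.25) − (-0.20)(0.60) = 0.1450
  C_32 = −[(0.55)(-0.25) − (-0.20)(0.00)] = 0.1375
  C_33 = (0.55)(0.60) − (-0.10)(0.00) = 0.3300
det(I−A) = Σ_j (I−A)_1j·C_1j = (0.55)(0.3700) + (-0.10)(0.0625) + (-0.20)(0.1500) = 0.16725
adj(I−A) = Cᵀ =
  [ 0.3700   0.1100   0.1450]
  [ 0.0625   0.3350   0.1375]
  [ 0.1500   0.1350   0.3300]
(I − A)⁻¹ = adj(I−A) / det(I−A) ≈
  [   2.2123     0.6577     0.8670]
  [   0.3737     2.0030     0.8221]
  [   0.8969     0.8072     1.9731]
First solve x = (I − A)⁻¹ d = adj(I−A)·d / det(I−A); in particular x_2 = (0.0625·20 + 0.3350·180 + 0.1375·40) / 0.16725 = 67.05 / 0.16725 ≈ 400.8969.
Intermediate flow from 3 to 2: z_32 = a_32 · x_2 = 0.20 × 67.05 / 0.16725 = 13.41 / 0.16725 ≈ 80.18.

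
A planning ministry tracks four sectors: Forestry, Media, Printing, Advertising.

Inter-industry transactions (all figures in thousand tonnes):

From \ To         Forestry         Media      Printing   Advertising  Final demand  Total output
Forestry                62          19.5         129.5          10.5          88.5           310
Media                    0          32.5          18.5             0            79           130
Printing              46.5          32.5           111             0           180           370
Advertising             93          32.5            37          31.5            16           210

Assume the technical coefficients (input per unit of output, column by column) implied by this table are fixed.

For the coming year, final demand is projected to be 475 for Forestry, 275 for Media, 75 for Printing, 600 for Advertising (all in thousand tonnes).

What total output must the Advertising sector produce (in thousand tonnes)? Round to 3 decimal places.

Technical coefficients a_ij = z_ij / X_j:
  a_FF = 62/310 = 0.20, a_MF = 0/310 = 0.00, a_PF = 46.5/310 = 0.15, a_AF = 93/310 = 0.30
  a_FM = 19.5/130 = 0.15, a_MM = 32.5/130 = 0.25, a_PM = 32.5/130 = 0.25, a_AM = 32.5/130 = 0.25
  a_FP = 129.5/370 = 0.35, a_MP = 18.5/370 = 0.05, a_PP = 111/370 = 0.30, a_AP = 37/370 = 0.10
  a_FA = 10.5/210 = 0.05, a_MA = 0/210 = 0.00, a_PA = 0/210 = 0.00, a_AA = 31.5/210 = 0.15
I − A =
  [   0.80    -0.15    -0.35    -0.05]
  [   0.00     0.75    -0.05     0.00]
  [  -0.15    -0.25     0.70     0.00]
  [  -0.30    -0.25    -0.10     0.85]
Compute the cofactors C_ij = (−1)^(i+j)·(3×3 minor ij) of I−A; the adjugate is their transpose:
adj(I−A) = Cᵀ =
  [ 0.435625   0.173625   0.233875   0.025625]
  [ 0.006375   0.420125   0.033250   0.000375]
  [ 0.095625   0.187250   0.498750   0.005625]
  [ 0.166875   0.206875   0.151000   0.369500]
det(I−A) = Σ_j (I−A)_1j·C_1j = (0.80)(0.435625) + (-0.15)(0.006375) + (-0.35)(0.095625) + (-0.05)(0.166875) = 0.30573125
(I − A)⁻¹ = adj(I−A) / det(I−A) ≈
  [   1.4249     0.5679     0.7650     0.0838]
  [   0.0209     1.3742     0.1088     0.0012]
  [   0.3128     0.6125     1.6313     0.0184]
  [   0.5458     0.6767     0.4939     1.2086]
x = (I − A)⁻¹ d = adj(I−A)·d / det(I−A), with det(I−A) = 0.30573125:
  x_F = (0.435625·475 + 0.173625·275 + 0.233875·75 + 0.025625·600) / 0.30573125 = 287.584375 / 0.30573125 ≈ 940.644
  x_M = (0.006375·475 + 0.420125·275 + 0.033250·75 + 0.000375·600) / 0.30573125 = 121.28125 / 0.30573125 ≈ 396.692
  x_P = (0.095625·475 + 0.187250·275 + 0.498750·75 + 0.005625·600) / 0.30573125 = 137.696875 / 0.30573125 ≈ 450.385
  x_A = (0.166875·475 + 0.206875·275 + 0.151000·75 + 0.369500·600) / 0.30573125 = 369.18125 / 0.30573125 ≈ 1207.535

x_A = 1207.535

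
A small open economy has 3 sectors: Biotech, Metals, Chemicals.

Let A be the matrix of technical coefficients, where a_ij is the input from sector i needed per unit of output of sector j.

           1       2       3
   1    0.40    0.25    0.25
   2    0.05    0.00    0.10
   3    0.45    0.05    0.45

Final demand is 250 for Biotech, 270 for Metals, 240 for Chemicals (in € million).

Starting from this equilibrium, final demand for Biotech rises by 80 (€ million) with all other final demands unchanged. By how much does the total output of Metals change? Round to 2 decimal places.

I − A =
  [   0.60    -0.25    -0.25]
  [  -0.05     1.00    -0.10]
  [  -0.45    -0.05     0.55]
Cofactors of I−A, C_ij = (−1)^(i+j)·(minor ij) (rows/columns in the sector order above):
  C_11 = (1.00)(0.55) − (-0.10)(-0.05) = 0.5450
  C_12 = −[(-0.05)(0.55) − (-0.10)(-0.45)] = 0.0725
  C_13 = (-0.05)(-0.05) − (1.00)(-0.45) = 0.4525
  C_21 = −[(-0.25)(0.55) − (-0.25)(-0.05)] = 0.1500
  C_22 = (0.60)(0.55) − (-0.25)(-0.45) = 0.2175
  C_23 = −[(0.60)(-0.05) − (-0.25)(-0.45)] = 0.1425
  C_31 = (-0.25)(-0.10) − (-0.25)(1.00) = 0.2750
  C_32 = −[(0.60)(-0.10) − (-0.25)(-0.05)] = 0.0725
  C_33 = (0.60)(1.00) − (-0.25)(-0.05) = 0.5875
det(I−A) = Σ_j (I−A)_1j·C_1j = (0.60)(0.5450) + (-0.25)(0.0725) + (-0.25)(0.4525) = 0.19575
adj(I−A) = Cᵀ =
  [ 0.5450   0.1500   0.2750]
  [ 0.0725   0.2175   0.0725]
  [ 0.4525   0.1425   0.5875]
(I − A)⁻¹ = adj(I−A) / det(I−A) ≈
  [   2.7842     0.7663     1.4049]
  [   0.3704     1.1111     0.3704]
  [   2.3116     0.7280     3.0013]
Δx = (I − A)⁻¹ Δd with Δd having +80 in the Biotech component and 0 elsewhere.
So Δx_2 = L_21 · (+80), where L_21 = adj(I−A)_21 / det(I−A) = 0.0725 / 0.19575.
Δx_2 = 0.0725 × (+80) / 0.19575 = 5.80 / 0.19575 ≈ 29.63.

Δx_2 = 29.63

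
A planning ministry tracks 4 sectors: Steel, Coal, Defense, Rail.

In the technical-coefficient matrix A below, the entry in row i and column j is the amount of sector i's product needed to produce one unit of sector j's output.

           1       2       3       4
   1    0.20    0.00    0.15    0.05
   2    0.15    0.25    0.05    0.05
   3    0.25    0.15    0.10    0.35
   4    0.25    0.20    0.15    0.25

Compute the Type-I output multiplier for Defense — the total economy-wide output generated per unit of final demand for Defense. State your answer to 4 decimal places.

m_3 = 2.2646

I − A =
  [   0.80     0.00    -0.15    -0.05]
  [  -0.15     0.75    -0.05    -0.05]
  [  -0.25    -0.15     0.90    -0.35]
  [  -0.25    -0.20    -0.15     0.75]
Compute the cofactors C_ij = (−1)^(i+j)·(3×3 minor ij) of I−A; the adjugate is their transpose:
adj(I−A) = Cᵀ =
  [ 0.447625   0.037500   0.089000   0.073875]
  [ 0.120250   0.443625   0.055250   0.063375]
  [ 0.233000   0.146625   0.431125   0.226500]
  [ 0.227875   0.160125   0.130625   0.502500]
det(I−A) = Σ_j (I−A)_1j·C_1j = (0.80)(0.447625) + (0.00)(0.120250) + (-0.15)(0.233000) + (-0.05)(0.227875) = 0.31175625
(I − A)⁻¹ = adj(I−A) / det(I−A) ≈
  [   1.43582     0.12029     0.28548     0.23696]
  [   0.38572     1.42299     0.17722     0.20328]
  [   0.74738     0.47032     1.38289     0.72653]
  [   0.73094     0.51362     0.41900     1.61184]
The output multiplier for sector j is the column-j sum of the Leontief inverse (I − A)⁻¹ = adj(I−A) / det(I−A).
Column 3 of adj(I−A): (0.089000, 0.055250, 0.431125, 0.130625); det(I−A) = 0.31175625.
m_3 = (0.089000 + 0.055250 + 0.431125 + 0.130625) / 0.31175625 = 0.706 / 0.31175625 ≈ 2.2646.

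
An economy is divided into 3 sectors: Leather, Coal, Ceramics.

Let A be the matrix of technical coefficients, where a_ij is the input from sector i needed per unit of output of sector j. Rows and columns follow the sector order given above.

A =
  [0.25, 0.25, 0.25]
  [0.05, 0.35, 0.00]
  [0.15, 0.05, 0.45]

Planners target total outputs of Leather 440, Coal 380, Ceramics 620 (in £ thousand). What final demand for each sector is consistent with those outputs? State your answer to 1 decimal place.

d_1 = 80.0, d_2 = 225.0, d_3 = 256.0

I − A =
  [   0.75    -0.25    -0.25]
  [  -0.05     0.65     0.00]
  [  -0.15    -0.05     0.55]
d = (I − A) x:
  d_1 = (+0.75)·440 + (-0.25)·380 + (-0.25)·620 = 80.0
  d_2 = (-0.05)·440 + (+0.65)·380 + (+0.00)·620 = 225.0
  d_3 = (-0.15)·440 + (-0.05)·380 + (+0.55)·620 = 256.0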